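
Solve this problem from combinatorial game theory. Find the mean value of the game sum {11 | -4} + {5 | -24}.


G1 = {11 | -4}, G2 = {5 | -24}
Each is a switch {a | b} with numbers a > b; its mean value is (a + b)/2, and mean value is additive over game sums: m(G1 + G2) = m(G1) + m(G2).
Mean of G1 = (11 + (-4))/2 = 7/2 = 7/2
Mean of G2 = (5 + (-24))/2 = -19/2 = -19/2
Mean of G1 + G2 = 7/2 + -19/2 = -6

-6


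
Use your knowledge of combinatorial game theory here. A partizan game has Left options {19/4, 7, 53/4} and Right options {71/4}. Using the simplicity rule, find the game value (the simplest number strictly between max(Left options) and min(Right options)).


Left options: {19/4, 7, 53/4}, max = 53/4
Right options: {71/4}, min = 71/4
All options are numbers and max(Left) < min(Right), so by the simplicity theorem the value is the simplest (earliest-born) number strictly between 53/4 and 71/4.
Integers 14 through 17 all lie strictly between 53/4 and 71/4.
Among integers, the simplest (lowest birthday = smallest |n|; 0 is born on day 0, +-n on day n) is 14.
No non-integer in the interval can be simpler: if x is a non-integer in the interval, then floor(x) or ceil(x) also lies in the interval (the interval contains an integer), and both are proper prefixes of x's sign expansion, i.e. born earlier. So the game value is 14.
Game value = 14

14


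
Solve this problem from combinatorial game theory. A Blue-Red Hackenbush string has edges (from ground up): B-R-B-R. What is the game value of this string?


Edges (from ground): B-R-B-R
By Berlekamp's sign-expansion rule, a Blue-Red Hackenbush stalk has the value of the surreal number whose sign sequence is the edge sequence with B -> + and R -> -.
Sign sequence: +-+-
Trace the sign expansion in the surreal number tree, starting from 0:
Edge 1: B (sign +) -> bounds (0, +inf), value = 1
Edge 2: R (sign -) -> bounds (0, 1), value = 1/2
Edge 3: B (sign +) -> bounds (1/2, 1), value = 3/4
Edge 4: R (sign -) -> bounds (1/2, 3/4), value = 5/8
Game value = 5/8

5/8


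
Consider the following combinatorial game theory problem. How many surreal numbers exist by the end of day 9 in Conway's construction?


Day 0: {|} = 0 is born. Count = 1.
Day n: the number of surreal numbers born by day n is 2^(n+1) - 1.
By day 0: 2^1 - 1 = 1
By day 1: 2^2 - 1 = 3
By day 2: 2^3 - 1 = 7
By day 3: 2^4 - 1 = 15
By day 4: 2^5 - 1 = 31
By day 5: 2^6 - 1 = 63
By day 6: 2^7 - 1 = 127
By day 7: 2^8 - 1 = 255
By day 8: 2^9 - 1 = 511
By day 9: 2^10 - 1 = 1023
By day 9: 1023 surreal numbers.

1023


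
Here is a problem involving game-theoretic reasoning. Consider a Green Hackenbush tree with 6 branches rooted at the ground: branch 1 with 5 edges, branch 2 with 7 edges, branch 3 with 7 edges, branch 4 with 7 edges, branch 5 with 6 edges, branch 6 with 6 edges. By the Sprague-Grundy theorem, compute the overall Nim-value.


The tree has 6 branches from the ground vertex.
In Green Hackenbush, the Nim-value of a simple path of length k is k.
Branch 1: length 5, Nim-value = 5
Branch 2: length 7, Nim-value = 7
Branch 3: length 7, Nim-value = 7
Branch 4: length 7, Nim-value = 7
Branch 5: length 6, Nim-value = 6
Branch 6: length 6, Nim-value = 6
Total Nim-value = XOR of all branch values:
0 XOR 5 = 5
5 XOR 7 = 2
2 XOR 7 = 5
5 XOR 7 = 2
2 XOR 6 = 4
4 XOR 6 = 2
Nim-value of the tree = 2

2


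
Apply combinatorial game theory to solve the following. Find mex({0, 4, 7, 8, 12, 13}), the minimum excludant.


Set = {0, 4, 7, 8, 12, 13}
0 is in the set.
1 is NOT in the set. This is the mex.
mex = 1

1


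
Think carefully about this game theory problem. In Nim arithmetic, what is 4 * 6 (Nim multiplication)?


Nim multiplication is bilinear over XOR: (u XOR v) * w = (u*w) XOR (v*w).
So we split each operand into its bit components and XOR the pairwise Nim products.
4 = 4 (as XOR of powers of 2).
6 = 2 + 4 (as XOR of powers of 2).
Using the standard Nim-product table on single bits:
  2*2 = 3,   2*4 = 8,   2*8 = 12,
  4*4 = 6,   4*8 = 11,  8*8 = 13,
and  1*x = x (identity), k*l = l*k (commutative).
Pairwise Nim products:
  4 * 2 = 8
  4 * 4 = 6
XOR them: 8 XOR 6 = 14.
Result: 4 * 6 = 14 (in Nim).

14


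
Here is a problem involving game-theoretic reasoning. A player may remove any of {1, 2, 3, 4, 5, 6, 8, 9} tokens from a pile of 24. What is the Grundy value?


The subtraction set is S = {1, 2, 3, 4, 5, 6, 8, 9}.
G(k) = mex{ G(k - s) : s in S, s <= k }. We compute iteratively: G(0) = 0.
G(1) = mex({0}) = 1
G(2) = mex({0, 1}) = 2
G(3) = mex({0, 1, 2}) = 3
G(4) = mex({0, 1, 2, 3}) = 4
G(5) = mex({0, 1, 2, 3, 4}) = 5
G(6) = mex({0, 1, 2, 3, 4, 5}) = 6
G(7) = mex({1, 2, 3, 4, 5, 6}) = 0
G(8) = mex({0, 2, 3, 4, 5, 6}) = 1
G(9) = mex({0, 1, 3, 4, 5, 6}) = 2
G(10) = mex({0, 1, 2, 4, 5, 6}) = 3
G(11) = mex({0, 1, 2, 3, 5, 6}) = 4
G(12) = mex({0, 1, 2, 3, 4, 6}) = 5
G(13) = mex({0, 1, 2, 3, 4, 5}) = 6
G(14) = mex({1, 2, 3, 4, 5, 6}) = 0
G(15) = mex({0, 2, 3, 4, 5, 6}) = 1
Observe that G(7)..G(15) = 0, 1, 2, 3, 4, 5, 6, 0, 1 repeats G(0)..G(8) = 0, 1, 2, 3, 4, 5, 6, 0, 1.
For k >= max(S) = 9, G(k) is determined by the previous 9 values G(k-9)..G(k-1); a window of 9 consecutive values has recurred shifted by 7, so by induction G(k + 7) = G(k) for all k >= 0: the sequence is periodic from the start with period 7.
One period: G(0..6) = 0, 1, 2, 3, 4, 5, 6.
24 mod 7 = 3, so G(24) = G(3) = 3.

3


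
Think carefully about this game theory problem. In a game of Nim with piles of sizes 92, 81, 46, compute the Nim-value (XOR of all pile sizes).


We need the XOR (exclusive or) of all pile sizes.
After XOR-ing pile 1 (size 92): 0 XOR 92 = 92
After XOR-ing pile 2 (size 81): 92 XOR 81 = 13
After XOR-ing pile 3 (size 46): 13 XOR 46 = 35
The Nim-value of this position is 35.

35


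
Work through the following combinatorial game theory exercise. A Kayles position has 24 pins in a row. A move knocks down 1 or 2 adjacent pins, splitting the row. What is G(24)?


Kayles: a move removes 1 or 2 adjacent pins from a contiguous row.
Removing pins from a row of k leaves two independent rows (a, b) with a + b = k - 1 (one pin) or a + b = k - 2 (two pins); an end removal gives a = 0.
By Sprague-Grundy, G(k) = mex{ G(a) XOR G(b) } over all these splits. G(0) = 0.
G(1): splits (0,0):0^0=0 -> mex({0}) = 1
G(2): splits (0,1):0^1=1 (0,0):0^0=0 -> mex({0, 1}) = 2
G(3): splits (0,2):0^2=2 (1,1):1^1=0 (0,1):0^1=1 -> mex({0, 1, 2}) = 3
G(4): splits (0,3):0^3=3 (1,2):1^2=3 (0,2):0^2=2 (1,1):1^1=0 -> mex({0, 2, 3}) = 1
G(5): splits (0,4):0^1=1 (1,3):1^3=2 (2,2):2^2=0 (0,3):0^3=3 (1,2):1^2=3 -> mex({0, 1, 2, 3}) = 4
G(6) = mex({0, 1, 2, 4}) = 3
G(7) = mex({0, 1, 3, 4, 5}) = 2
G(8) = mex({0, 2, 3, 5, 6}) = 1
G(9) = mex({0, 1, 2, 3, 6, 7}) = 4
G(10) = mex({0, 1, 3, 4, 5, 7}) = 2
G(11) = mex({0, 1, 2, 3, 4, 5}) = 6
G(12) = mex({0, 1, 2, 3, 5, 6, 7}) = 4
G(13) = mex({0, 2, 3, 4, 6, 7}) = 1
G(14) = mex({0, 1, 4, 5, 6, 7}) = 2
G(15) = mex({0, 1, 2, 3, 4, 5, 6}) = 7
G(16) = mex({0, 2, 3, 5, 6, 7}) = 1
G(17) = mex({0, 1, 2, 3, 5, 6, 7}) = 4
G(18) = mex({0, 1, 2, 4, 5, 6}) = 3
G(19) = mex({0, 1, 3, 4, 5, 7}) = 2
G(20) = mex({0, 2, 3, 4, 5, 6, 7}) = 1
G(21) = mex({0, 1, 2, 3, 5, 6, 7}) = 4
G(22) = mex({0, 1, 2, 3, 4, 5, 7}) = 6
G(23) = mex({0, 1, 2, 3, 4, 5, 6}) = 7
G(24) = mex({0, 1, 2, 3, 5, 6, 7}) = 4
Therefore G(24) = 4.

4


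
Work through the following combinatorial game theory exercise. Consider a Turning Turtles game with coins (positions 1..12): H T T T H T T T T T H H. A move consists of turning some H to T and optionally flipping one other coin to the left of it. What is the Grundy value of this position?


Coins: H T T T H T T T T T H H
Key fact: a single head at position k behaves exactly like a Nim heap of size k (turning it to T and optionally flipping a coin at j < k corresponds to moving the heap from k to j, or to 0), and heads combine as a disjunctive sum (two heads at the same place would cancel, matching j XOR j = 0). So the Nim-value is the XOR of the 1-indexed positions of the heads.
Face-up positions (1-indexed): [1, 5, 11, 12]
XOR 0 with 1: 0 XOR 1 = 1
XOR 1 with 5: 1 XOR 5 = 4
XOR 4 with 11: 4 XOR 11 = 15
XOR 15 with 12: 15 XOR 12 = 3
Nim-value = 3

3


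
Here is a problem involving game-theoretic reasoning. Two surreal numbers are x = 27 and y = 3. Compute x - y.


x = 27, y = 3
x - y = 27 - 3 = 24

24


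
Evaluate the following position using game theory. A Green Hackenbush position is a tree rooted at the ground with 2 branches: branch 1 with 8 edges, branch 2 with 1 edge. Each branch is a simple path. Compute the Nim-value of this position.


The tree has 2 branches from the ground vertex.
In Green Hackenbush, the Nim-value of a simple path of length k is k.
Branch 1: length 8, Nim-value = 8
Branch 2: length 1, Nim-value = 1
Total Nim-value = XOR of all branch values:
0 XOR 8 = 8
8 XOR 1 = 9
Nim-value of the tree = 9

9


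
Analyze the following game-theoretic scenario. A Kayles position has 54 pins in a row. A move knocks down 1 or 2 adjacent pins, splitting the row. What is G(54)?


Kayles: a move removes 1 or 2 adjacent pins from a contiguous row.
Removing pins from a row of k leaves two independent rows (a, b) with a + b = k - 1 (one pin) or a + b = k - 2 (two pins); an end removal gives a = 0.
By Sprague-Grundy, G(k) = mex{ G(a) XOR G(b) } over all these splits. G(0) = 0.
G(1): splits (0,0):0^0=0 -> mex({0}) = 1
G(2): splits (0,1):0^1=1 (0,0):0^0=0 -> mex({0, 1}) = 2
G(3): splits (0,2):0^2=2 (1,1):1^1=0 (0,1):0^1=1 -> mex({0, 1, 2}) = 3
G(4): splits (0,3):0^3=3 (1,2):1^2=3 (0,2):0^2=2 (1,1):1^1=0 -> mex({0, 2, 3}) = 1
G(5): splits (0,4):0^1=1 (1,3):1^3=2 (2,2):2^2=0 (0,3):0^3=3 (1,2):1^2=3 -> mex({0, 1, 2, 3}) = 4
G(6) = mex({0, 1, 2, 4}) = 3
G(7) = mex({0, 1, 3, 4, 5}) = 2
G(8) = mex({0, 2, 3, 5, 6}) = 1
G(9) = mex({0, 1, 2, 3, 6, 7}) = 4
G(10) = mex({0, 1, 3, 4, 5, 7}) = 2
G(11) = mex({0, 1, 2, 3, 4, 5}) = 6
G(12) = mex({0, 1, 2, 3, 5, 6, 7}) = 4
G(13) = mex({0, 2, 3, 4, 6, 7}) = 1
G(14) = mex({0, 1, 4, 5, 6, 7}) = 2
G(15) = mex({0, 1, 2, 3, 4, 5, 6}) = 7
G(16) = mex({0, 2, 3, 5, 6, 7}) = 1
G(17) = mex({0, 1, 2, 3, 5, 6, 7}) = 4
G(18) = mex({0, 1, 2, 4, 5, 6}) = 3
G(19) = mex({0, 1, 3, 4, 5, 7}) = 2
G(20) = mex({0, 2, 3, 4, 5, 6, 7}) = 1
G(21) = mex({0, 1, 2, 3, 5, 6, 7}) = 4
G(22) = mex({0, 1, 2, 3, 4, 5, 7}) = 6
G(23) = mex({0, 1, 2, 3, 4, 5, 6}) = 7
G(24) = mex({0, 1, 2, 3, 5, 6, 7}) = 4
G(25) = mex({0, 2, 3, 4, 6, 7}) = 1
G(26) = mex({0, 1, 3, 4, 5, 6, 7}) = 2
G(27) = mex({0, 1, 2, 3, 4, 5, 6, 7}) = 8
G(28) = mex({0, 1, 2, 3, 4, 6, 7, 8}) = 5
G(29) = mex({0, 1, 2, 3, 5, 6, 7, 8, 9}) = 4
G(30) = mex({0, 1, 2, 3, 4, 5, 6, 9, 10}) = 7
G(31) = mex({0, 1, 3, 4, 5, 7, 10, 11}) = 2
G(32) = mex({0, 2, 3, 4, 5, 6, 7, 9, 11}) = 1
G(33) = mex({0, 1, 2, 3, 4, 5, 6, 7, 9, 12}) = 8
G(34) = mex({0, 1, 2, 3, 4, 5, 7, 8, 11, 12}) = 6
G(35) = mex({0, 1, 2, 3, 4, 5, 6, 8, 9, 10, 11}) = 7
G(36) = mex({0, 1, 2, 3, 5, 6, 7, 9, 10}) = 4
G(37) = mex({0, 2, 3, 4, 6, 7, 9, 10, 11, 12}) = 1
G(38) = mex({0, 1, 3, 4, 5, 6, 7, 9, 10, 11, 12}) = 2
G(39) = mex({0, 1, 2, 4, 5, 6, 7, 9, 10, 12, 14}) = 3
G(40) = mex({0, 2, 3, 4, 6, 7, 11, 12, 14}) = 1
G(41) = mex({0, 1, 2, 3, 5, 6, 7, 9, 10, 11, 12}) = 4
G(42) = mex({0, 1, 2, 3, 4, 5, 6, 9, 10}) = 7
G(43) = mex({0, 1, 3, 4, 5, 7, 9, 10, 12, 15}) = 2
G(44) = mex({0, 2, 3, 4, 5, 6, 7, 9, 10, 12, 15}) = 1
G(45) = mex({0, 1, 2, 3, 4, 5, 6, 7, 9, 10, 12, 14}) = 8
G(46) = mex({0, 1, 3, 4, 5, 7, 8, 11, 12, 14}) = 2
G(47) = mex({0, 1, 2, 3, 4, 5, 6, 8, 9, 10, 11, 12}) = 7
G(48) = mex({0, 1, 2, 3, 5, 6, 7, 9, 10}) = 4
G(49) = mex({0, 2, 3, 4, 6, 7, 9, 10, 11, 12, 15}) = 1
G(50) = mex({0, 1, 4, 5, 6, 7, 9, 11, 12, 14, 15}) = 2
G(51) = mex({0, 1, 2, 3, 4, 5, 6, 7, 9, 12, 14, 15}) = 8
G(52) = mex({0, 2, 3, 4, 5, 6, 7, 8, 11, 12, 15}) = 1
G(53) = mex({0, 1, 2, 3, 5, 6, 7, 8, 9, 10, 11, 12}) = 4
G(54) = mex({0, 1, 2, 3, 4, 5, 6, 9, 10}) = 7
Therefore G(54) = 7.

7


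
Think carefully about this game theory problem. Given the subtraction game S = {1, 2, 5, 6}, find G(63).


The subtraction set is S = {1, 2, 5, 6}.
G(k) = mex{ G(k - s) : s in S, s <= k }. We compute iteratively: G(0) = 0.
G(1) = mex({0}) = 1
G(2) = mex({0, 1}) = 2
G(3) = mex({1, 2}) = 0
G(4) = mex({0, 2}) = 1
G(5) = mex({0, 1}) = 2
G(6) = mex({0, 1, 2}) = 3
G(7) = mex({1, 2, 3}) = 0
G(8) = mex({0, 2, 3}) = 1
G(9) = mex({0, 1}) = 2
G(10) = mex({1, 2}) = 0
G(11) = mex({0, 2, 3}) = 1
G(12) = mex({0, 1, 3}) = 2
Observe that G(7)..G(12) = 0, 1, 2, 0, 1, 2 repeats G(0)..G(5) = 0, 1, 2, 0, 1, 2.
For k >= max(S) = 6, G(k) is determined by the previous 6 values G(k-6)..G(k-1); a window of 6 consecutive values has recurred shifted by 7, so by induction G(k + 7) = G(k) for all k >= 0: the sequence is periodic from the start with period 7.
One period: G(0..6) = 0, 1, 2, 0, 1, 2, 3.
63 mod 7 = 0, so G(63) = G(0) = 0.

0


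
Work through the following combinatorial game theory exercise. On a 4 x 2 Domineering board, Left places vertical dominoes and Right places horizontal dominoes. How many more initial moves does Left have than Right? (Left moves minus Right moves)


Board is 4 x 2 (rows x cols).
Left (vertical) placements: (rows-1) * cols = 3 * 2 = 6
Right (horizontal) placements: rows * (cols-1) = 4 * 1 = 4
Advantage = Left - Right = 6 - 4 = 2

2


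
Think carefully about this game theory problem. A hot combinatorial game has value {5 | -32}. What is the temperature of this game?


The game is {5 | -32}, a switch {a | b} with numbers a > b.
Cooling {a | b} by t gives {a - t | b + t}, which stops being hot when a - t = b + t, i.e. at t = (a - b)/2. So the temperature of a switch is (a - b)/2.
Temperature = (Left option - Right option) / 2
= (5 - (-32)) / 2
= 37 / 2
= 37/2

37/2


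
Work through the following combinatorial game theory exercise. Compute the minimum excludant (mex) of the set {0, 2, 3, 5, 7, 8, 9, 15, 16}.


Set = {0, 2, 3, 5, 7, 8, 9, 15, 16}
0 is in the set.
1 is NOT in the set. This is the mex.
mex = 1

1


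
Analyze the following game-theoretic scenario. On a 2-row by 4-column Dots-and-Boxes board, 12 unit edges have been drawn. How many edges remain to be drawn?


Grid: 2 x 4 boxes, i.e. 3 rows and 5 columns of dots.
Horizontal edges: (rows + 1) * cols = 3 * 4 = 12
Vertical edges: rows * (cols + 1) = 2 * 5 = 10
Total edges: 12 + 10 = 22
Edges drawn: 12
Remaining: 22 - 12 = 10

10


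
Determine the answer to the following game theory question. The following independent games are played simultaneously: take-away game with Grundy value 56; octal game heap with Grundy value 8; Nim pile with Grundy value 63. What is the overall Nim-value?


By the Sprague-Grundy theorem, the Grundy value of a sum of games is the XOR of individual Grundy values.
take-away game: Grundy value = 56. Running XOR: 0 XOR 56 = 56
octal game heap: Grundy value = 8. Running XOR: 56 XOR 8 = 48
Nim pile: Grundy value = 63. Running XOR: 48 XOR 63 = 15
The combined Grundy value is 15.

15


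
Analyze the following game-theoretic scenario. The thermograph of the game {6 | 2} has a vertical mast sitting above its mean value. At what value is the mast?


Game = {6 | 2}, a switch {a | b} with numbers a > b.
Its thermograph has left wall a - t and right wall b + t, which meet at t = (a - b)/2, where both equal (a + b)/2. So the mast (mean value) is at (a + b)/2.
Mean = (6 + (2))/2 = 8/2 = 4

4


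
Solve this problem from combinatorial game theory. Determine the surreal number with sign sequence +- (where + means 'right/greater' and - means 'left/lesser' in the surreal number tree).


Sign expansion: +-
Rule: track bounds (lo, hi), initially (-inf, +inf). On '+', the current value becomes lo and we move to the simplest number in (value, hi): value + 1 if hi = +inf, otherwise the midpoint (value + hi)/2. On '-', the current value becomes hi and we move to value - 1 if lo = -inf, otherwise the midpoint (lo + value)/2.
Start at 0.
Step 1: sign = +, move right. Bounds: (0, +inf). Value = 1
Step 2: sign = -, move left. Bounds: (0, 1). Value = 1/2
The surreal number with sign expansion +- is 1/2.

1/2


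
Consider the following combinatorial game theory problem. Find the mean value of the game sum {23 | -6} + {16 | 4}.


G1 = {23 | -6}, G2 = {16 | 4}
Each is a switch {a | b} with numbers a > b; its mean value is (a + b)/2, and mean value is additive over game sums: m(G1 + G2) = m(G1) + m(G2).
Mean of G1 = (23 + (-6))/2 = 17/2 = 17/2
Mean of G2 = (16 + (4))/2 = 20/2 = 10
Mean of G1 + G2 = 17/2 + 10 = 37/2

37/2


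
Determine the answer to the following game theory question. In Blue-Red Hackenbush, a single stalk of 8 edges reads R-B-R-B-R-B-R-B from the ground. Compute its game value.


Edges (from ground): R-B-R-B-R-B-R-B
By Berlekamp's sign-expansion rule, a Blue-Red Hackenbush stalk has the value of the surreal number whose sign sequence is the edge sequence with B -> + and R -> -.
Sign sequence: -+-+-+-+
Trace the sign expansion in the surreal number tree, starting from 0:
Edge 1: R (sign -) -> bounds (-inf, 0), value = -1
Edge 2: B (sign +) -> bounds (-1, 0), value = -1/2
Edge 3: R (sign -) -> bounds (-1, -1/2), value = -3/4
Edge 4: B (sign +) -> bounds (-3/4, -1/2), value = -5/8
Edge 5: R (sign -) -> bounds (-3/4, -5/8), value = -11/16
Edge 6: B (sign +) -> bounds (-11/16, -5/8), value = -21/32
Edge 7: R (sign -) -> bounds (-11/16, -21/32), value = -43/64
Edge 8: B (sign +) -> bounds (-43/64, -21/32), value = -85/128
Game value = -85/128

-85/128


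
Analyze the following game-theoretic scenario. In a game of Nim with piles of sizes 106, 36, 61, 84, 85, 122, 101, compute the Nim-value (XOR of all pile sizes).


We need the XOR (exclusive or) of all pile sizes.
After XOR-ing pile 1 (size 106): 0 XOR 106 = 106
After XOR-ing pile 2 (size 36): 106 XOR 36 = 78
After XOR-ing pile 3 (size 61): 78 XOR 61 = 115
After XOR-ing pile 4 (size 84): 115 XOR 84 = 39
After XOR-ing pile 5 (size 85): 39 XOR 85 = 114
After XOR-ing pile 6 (size 122): 114 XOR 122 = 8
After XOR-ing pile 7 (size 101): 8 XOR 101 = 109
The Nim-value of this position is 109.

109


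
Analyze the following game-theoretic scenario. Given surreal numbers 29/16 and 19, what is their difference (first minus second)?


x = 29/16, y = 19
Converting to common denominator: 16
x = 29/16, y = 304/16
x - y = 29/16 - 19 = -275/16

-275/16


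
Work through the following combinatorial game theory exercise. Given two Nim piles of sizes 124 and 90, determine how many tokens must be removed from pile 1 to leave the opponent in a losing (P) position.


Piles: 124 and 90
Current XOR: 124 XOR 90 = 38 (non-zero, so this is an N-position).
To make the XOR zero, we need to find a move that balances the piles.
For pile 1 (size 124): target = 124 XOR 38 = 90
We reduce pile 1 from 124 to 90.
Tokens removed: 124 - 90 = 34
Verification: 90 XOR 90 = 0

34


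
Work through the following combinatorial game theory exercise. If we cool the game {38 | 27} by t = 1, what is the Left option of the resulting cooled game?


Original game: {38 | 27} (a switch {a | b} with a > b).
Cooling by t (for t below the temperature (a - b)/2 = 11/2) taxes each move by t: {a | b} cooled by t is {a - t | b + t}.
Cooling amount: t = 1
Cooled Left option: 38 - 1 = 37
Cooled Right option: 27 + 1 = 28
Cooled game: {37 | 28}
Left option = 37

37


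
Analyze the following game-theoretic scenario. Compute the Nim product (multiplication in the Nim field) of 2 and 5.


Nim multiplication is bilinear over XOR: (u XOR v) * w = (u*w) XOR (v*w).
So we split each operand into its bit components and XOR the pairwise Nim products.
2 = 2 (as XOR of powers of 2).
5 = 1 + 4 (as XOR of powers of 2).
Using the standard Nim-product table on single bits:
  2*2 = 3,   2*4 = 8,   2*8 = 12,
  4*4 = 6,   4*8 = 11,  8*8 = 13,
and  1*x = x (identity), k*l = l*k (commutative).
Pairwise Nim products:
  2 * 1 = 2
  2 * 4 = 8
XOR them: 2 XOR 8 = 10.
Result: 2 * 5 = 10 (in Nim).

10


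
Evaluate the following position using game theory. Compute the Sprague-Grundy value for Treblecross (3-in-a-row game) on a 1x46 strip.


Treblecross: place X on empty cells; 3-in-a-row wins.
Playing within two cells of an existing X lets the opponent win at once, so sensible play treats the cells i-2..i+2 around each X as dead. The player left with no safe cell loses, so this is a normal-play take-away game on strips of safe cells.
Placing X at cell i (0-indexed) of a strip of k safe cells leaves independent strips of sizes max(0, i-2) and max(0, k-i-3). Hence G(k) = mex{ G(max(0,i-2)) XOR G(max(0,k-i-3)) : 0 <= i < k }, with G(0) = 0.
G(1): splits (0,0):0^0=0 -> mex({0}) = 1
G(2): splits (0,0):0^0=0 -> mex({0}) = 1
G(3): splits (0,0):0^0=0 -> mex({0}) = 1
G(4): splits (0,1):0^1=1 (0,0):0^0=0 -> mex({0, 1}) = 2
G(5): splits (0,2):0^1=1 (0,1):0^1=1 (0,0):0^0=0 -> mex({0, 1}) = 2
G(6) = mex({1}) = 0
G(7) = mex({0, 1, 2}) = 3
G(8) = mex({0, 1, 2}) = 3
G(9) = mex({0, 2}) = 1
G(10) = mex({0, 2, 3}) = 1
G(11) = mex({0, 3}) = 1
G(12) = mex({1, 3}) = 0
G(13) = mex({0, 1, 2, 3}) = 4
G(14) = mex({0, 1, 2}) = 3
G(15) = mex({0, 1, 2}) = 3
G(16) = mex({0, 1, 2, 4}) = 3
G(17) = mex({0, 1, 3, 4}) = 2
G(18) = mex({0, 1, 3, 4}) = 2
G(19) = mex({0, 1, 3, 5}) = 2
G(20) = mex({0, 1, 2, 3, 5}) = 4
G(21) = mex({0, 1, 2, 3, 5}) = 4
G(22) = mex({1, 2, 6}) = 0
G(23) = mex({0, 1, 2, 3, 4, 6}) = 5
G(24) = mex({0, 1, 2, 3, 4}) = 5
G(25) = mex({0, 1, 3, 4, 7}) = 2
G(26) = mex({0, 1, 3, 4, 5, 7}) = 2
G(27) = mex({0, 1, 3, 5}) = 2
G(28) = mex({0, 1, 2, 5}) = 3
G(29) = mex({0, 1, 2, 4, 5, 6}) = 3
G(30) = mex({1, 2, 4, 6}) = 0
G(31) = mex({0, 1, 2, 3, 4, 6}) = 5
G(32) = mex({1, 2, 3, 4, 7}) = 0
G(33) = mex({0, 3, 7}) = 1
G(34) = mex({0, 2, 3, 5, 7}) = 1
G(35) = mex({0, 2, 3, 5, 6}) = 1
G(36) = mex({0, 1, 2, 5, 6}) = 3
G(37) = mex({0, 1, 2, 4, 5, 6}) = 3
G(38) = mex({0, 1, 2, 4}) = 3
G(39) = mex({0, 1, 2, 3, 4, 7}) = 5
G(40) = mex({0, 1, 2, 3, 4, 5, 7}) = 6
G(41) = mex({0, 1, 2, 3, 5, 7}) = 4
G(42) = mex({0, 1, 2, 3, 5, 6, 7}) = 4
G(43) = mex({0, 2, 3, 5, 6}) = 1
G(44) = mex({1, 2, 3, 4, 5, 6}) = 0
G(45) = mex({0, 1, 2, 3, 4, 6, 7}) = 5
G(46) = mex({0, 1, 2, 3, 4, 7}) = 5
Therefore G(46) = 5.

5


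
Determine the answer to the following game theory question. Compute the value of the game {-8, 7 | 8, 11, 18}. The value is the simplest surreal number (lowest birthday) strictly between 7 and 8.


Left options: {-8, 7}, max = 7
Right options: {8, 11, 18}, min = 8
All options are numbers and max(Left) < min(Right), so by the simplicity theorem the value is the simplest (earliest-born) number strictly between 7 and 8.
No integer lies strictly between 7 and 8, so the value is the dyadic rational m/2^k in the interval with the smallest k (then m odd); search k = 1, 2, ...:
Denominator 2: 15/2 lies strictly between 7 and 8 -- found.
The simplest number in the interval is 15/2.
Game value = 15/2

15/2


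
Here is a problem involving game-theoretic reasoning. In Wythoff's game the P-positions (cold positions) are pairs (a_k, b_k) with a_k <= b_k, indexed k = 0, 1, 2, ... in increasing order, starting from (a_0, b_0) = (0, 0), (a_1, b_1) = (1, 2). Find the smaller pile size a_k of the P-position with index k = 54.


By Wythoff's theorem, a_k = floor(k * phi) and b_k = floor(k * phi^2) = a_k + k, where phi = (1 + sqrt(5))/2 is the golden ratio.
phi = (1 + sqrt(5))/2 = 1.618034
k = 54
k * phi = 54 * 1.618034 = 87.373835
a_54 = floor(k * phi) = 87

87


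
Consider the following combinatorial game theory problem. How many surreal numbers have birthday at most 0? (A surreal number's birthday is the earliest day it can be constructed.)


Day 0: {|} = 0 is born. Count = 1.
Day n: the number of surreal numbers born by day n is 2^(n+1) - 1.
By day 0: 2^1 - 1 = 1
By day 0: 1 surreal numbers.

1


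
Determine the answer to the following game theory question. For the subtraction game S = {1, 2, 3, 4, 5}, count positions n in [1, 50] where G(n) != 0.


Subtraction set S = {1, 2, 3, 4, 5}, so G(n) = n mod 6.
G(n) = 0 when n is a multiple of 6.
Multiples of 6 in [1, 50]: 8
N-positions (nonzero Grundy) = 50 - 8 = 42

42


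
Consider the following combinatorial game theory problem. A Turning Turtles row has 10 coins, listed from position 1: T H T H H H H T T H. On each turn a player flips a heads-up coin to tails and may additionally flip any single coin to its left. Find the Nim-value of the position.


Coins: T H T H H H H T T H
Key fact: a single head at position k behaves exactly like a Nim heap of size k (turning it to T and optionally flipping a coin at j < k corresponds to moving the heap from k to j, or to 0), and heads combine as a disjunctive sum (two heads at the same place would cancel, matching j XOR j = 0). So the Nim-value is the XOR of the 1-indexed positions of the heads.
Face-up positions (1-indexed): [2, 4, 5, 6, 7, 10]
XOR 0 with 2: 0 XOR 2 = 2
XOR 2 with 4: 2 XOR 4 = 6
XOR 6 with 5: 6 XOR 5 = 3
XOR 3 with 6: 3 XOR 6 = 5
XOR 5 with 7: 5 XOR 7 = 2
XOR 2 with 10: 2 XOR 10 = 8
Nim-value = 8

8


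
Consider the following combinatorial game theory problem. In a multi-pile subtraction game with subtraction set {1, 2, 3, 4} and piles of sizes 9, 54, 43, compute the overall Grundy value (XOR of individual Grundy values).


Subtraction set: {1, 2, 3, 4}
For this subtraction set, G(n) = n mod 5 (period = max + 1 = 5).
Pile 1 (size 9): G(9) = 9 mod 5 = 4
Pile 2 (size 54): G(54) = 54 mod 5 = 4
Pile 3 (size 43): G(43) = 43 mod 5 = 3
Total Grundy value = XOR of all: 4 XOR 4 XOR 3 = 3

3


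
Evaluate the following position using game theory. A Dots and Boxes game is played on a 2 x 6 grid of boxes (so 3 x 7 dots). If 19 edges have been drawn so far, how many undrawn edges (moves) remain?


Grid: 2 x 6 boxes, i.e. 3 rows and 7 columns of dots.
Horizontal edges: (rows + 1) * cols = 3 * 6 = 18
Vertical edges: rows * (cols + 1) = 2 * 7 = 14
Total edges: 18 + 14 = 32
Edges drawn: 19
Remaining: 32 - 19 = 13

13


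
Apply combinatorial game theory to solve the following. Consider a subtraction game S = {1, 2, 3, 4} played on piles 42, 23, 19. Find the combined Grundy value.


Subtraction set: {1, 2, 3, 4}
For this subtraction set, G(n) = n mod 5 (period = max + 1 = 5).
Pile 1 (size 42): G(42) = 42 mod 5 = 2
Pile 2 (size 23): G(23) = 23 mod 5 = 3
Pile 3 (size 19): G(19) = 19 mod 5 = 4
Total Grundy value = XOR of all: 2 XOR 3 XOR 4 = 5

5


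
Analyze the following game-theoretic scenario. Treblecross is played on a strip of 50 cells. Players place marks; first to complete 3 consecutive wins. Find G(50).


Treblecross: place X on empty cells; 3-in-a-row wins.
Playing within two cells of an existing X lets the opponent win at once, so sensible play treats the cells i-2..i+2 around each X as dead. The player left with no safe cell loses, so this is a normal-play take-away game on strips of safe cells.
Placing X at cell i (0-indexed) of a strip of k safe cells leaves independent strips of sizes max(0, i-2) and max(0, k-i-3). Hence G(k) = mex{ G(max(0,i-2)) XOR G(max(0,k-i-3)) : 0 <= i < k }, with G(0) = 0.
G(1): splits (0,0):0^0=0 -> mex({0}) = 1
G(2): splits (0,0):0^0=0 -> mex({0}) = 1
G(3): splits (0,0):0^0=0 -> mex({0}) = 1
G(4): splits (0,1):0^1=1 (0,0):0^0=0 -> mex({0, 1}) = 2
G(5): splits (0,2):0^1=1 (0,1):0^1=1 (0,0):0^0=0 -> mex({0, 1}) = 2
G(6) = mex({1}) = 0
G(7) = mex({0, 1, 2}) = 3
G(8) = mex({0, 1, 2}) = 3
G(9) = mex({0, 2}) = 1
G(10) = mex({0, 2, 3}) = 1
G(11) = mex({0, 3}) = 1
G(12) = mex({1, 3}) = 0
G(13) = mex({0, 1, 2, 3}) = 4
G(14) = mex({0, 1, 2}) = 3
G(15) = mex({0, 1, 2}) = 3
G(16) = mex({0, 1, 2, 4}) = 3
G(17) = mex({0, 1, 3, 4}) = 2
G(18) = mex({0, 1, 3, 4}) = 2
G(19) = mex({0, 1, 3, 5}) = 2
G(20) = mex({0, 1, 2, 3, 5}) = 4
G(21) = mex({0, 1, 2, 3, 5}) = 4
G(22) = mex({1, 2, 6}) = 0
G(23) = mex({0, 1, 2, 3, 4, 6}) = 5
G(24) = mex({0, 1, 2, 3, 4}) = 5
G(25) = mex({0, 1, 3, 4, 7}) = 2
G(26) = mex({0, 1, 3, 4, 5, 7}) = 2
G(27) = mex({0, 1, 3, 5}) = 2
G(28) = mex({0, 1, 2, 5}) = 3
G(29) = mex({0, 1, 2, 4, 5, 6}) = 3
G(30) = mex({1, 2, 4, 6}) = 0
G(31) = mex({0, 1, 2, 3, 4, 6}) = 5
G(32) = mex({1, 2, 3, 4, 7}) = 0
G(33) = mex({0, 3, 7}) = 1
G(34) = mex({0, 2, 3, 5, 7}) = 1
G(35) = mex({0, 2, 3, 5, 6}) = 1
G(36) = mex({0, 1, 2, 5, 6}) = 3
G(37) = mex({0, 1, 2, 4, 5, 6}) = 3
G(38) = mex({0, 1, 2, 4}) = 3
G(39) = mex({0, 1, 2, 3, 4, 7}) = 5
G(40) = mex({0, 1, 2, 3, 4, 5, 7}) = 6
G(41) = mex({0, 1, 2, 3, 5, 7}) = 4
G(42) = mex({0, 1, 2, 3, 5, 6, 7}) = 4
G(43) = mex({0, 2, 3, 5, 6}) = 1
G(44) = mex({1, 2, 3, 4, 5, 6}) = 0
G(45) = mex({0, 1, 2, 3, 4, 6, 7}) = 5
G(46) = mex({0, 1, 2, 3, 4, 7}) = 5
G(47) = mex({0, 1, 2, 3, 4, 5, 7}) = 6
G(48) = mex({0, 1, 2, 3, 4, 5, 7}) = 6
G(49) = mex({0, 1, 3, 4, 5, 7}) = 2
G(50) = mex({0, 1, 2, 3, 4, 5, 6}) = 7
Therefore G(50) = 7.

7


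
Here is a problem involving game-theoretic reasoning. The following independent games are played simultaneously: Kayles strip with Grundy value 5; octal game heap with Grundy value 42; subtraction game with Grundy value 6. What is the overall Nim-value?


By the Sprague-Grundy theorem, the Grundy value of a sum of games is the XOR of individual Grundy values.
Kayles strip: Grundy value = 5. Running XOR: 0 XOR 5 = 5
octal game heap: Grundy value = 42. Running XOR: 5 XOR 42 = 47
subtraction game: Grundy value = 6. Running XOR: 47 XOR 6 = 41
The combined Grundy value is 41.

41


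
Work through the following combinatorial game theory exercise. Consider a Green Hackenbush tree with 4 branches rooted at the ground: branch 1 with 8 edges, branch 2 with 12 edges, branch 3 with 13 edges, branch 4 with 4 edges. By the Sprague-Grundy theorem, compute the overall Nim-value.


The tree has 4 branches from the ground vertex.
In Green Hackenbush, the Nim-value of a simple path of length k is k.
Branch 1: length 8, Nim-value = 8
Branch 2: length 12, Nim-value = 12
Branch 3: length 13, Nim-value = 13
Branch 4: length 4, Nim-value = 4
Total Nim-value = XOR of all branch values:
0 XOR 8 = 8
8 XOR 12 = 4
4 XOR 13 = 9
9 XOR 4 = 13
Nim-value of the tree = 13

13


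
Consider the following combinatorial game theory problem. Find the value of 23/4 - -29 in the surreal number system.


x = 23/4, y = -29
Converting to common denominator: 4
x = 23/4, y = -116/4
x - y = 23/4 - -29 = 139/4

139/4


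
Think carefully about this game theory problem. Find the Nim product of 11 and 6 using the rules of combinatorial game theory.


Nim multiplication is bilinear over XOR: (u XOR v) * w = (u*w) XOR (v*w).
So we split each operand into its bit components and XOR the pairwise Nim products.
11 = 1 + 2 + 8 (as XOR of powers of 2).
6 = 2 + 4 (as XOR of powers of 2).
Using the standard Nim-product table on single bits:
  2*2 = 3,   2*4 = 8,   2*8 = 12,
  4*4 = 6,   4*8 = 11,  8*8 = 13,
and  1*x = x (identity), k*l = l*k (commutative).
Pairwise Nim products:
  1 * 2 = 2
  1 * 4 = 4
  2 * 2 = 3
  2 * 4 = 8
  8 * 2 = 12
  8 * 4 = 11
XOR them: 2 XOR 4 XOR 3 XOR 8 XOR 12 XOR 11 = 10.
Result: 11 * 6 = 10 (in Nim).

10


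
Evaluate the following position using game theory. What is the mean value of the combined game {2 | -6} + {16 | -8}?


G1 = {2 | -6}, G2 = {16 | -8}
Each is a switch {a | b} with numbers a > b; its mean value is (a + b)/2, and mean value is additive over game sums: m(G1 + G2) = m(G1) + m(G2).
Mean of G1 = (2 + (-6))/2 = -4/2 = -2
Mean of G2 = (16 + (-8))/2 = 8/2 = 4
Mean of G1 + G2 = -2 + 4 = 2

2


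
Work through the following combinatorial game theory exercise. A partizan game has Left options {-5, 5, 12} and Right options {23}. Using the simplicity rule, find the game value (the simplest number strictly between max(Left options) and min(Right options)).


Left options: {-5, 5, 12}, max = 12
Right options: {23}, min = 23
All options are numbers and max(Left) < min(Right), so by the simplicity theorem the value is the simplest (earliest-born) number strictly between 12 and 23.
Integers 13 through 22 all lie strictly between 12 and 23.
Among integers, the simplest (lowest birthday = smallest |n|; 0 is born on day 0, +-n on day n) is 13.
No non-integer in the interval can be simpler: if x is a non-integer in the interval, then floor(x) or ceil(x) also lies in the interval (the interval contains an integer), and both are proper prefixes of x's sign expansion, i.e. born earlier. So the game value is 13.
Game value = 13

13


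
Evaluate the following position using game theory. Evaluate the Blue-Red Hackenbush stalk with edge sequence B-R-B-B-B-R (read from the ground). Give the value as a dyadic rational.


Edges (from ground): B-R-B-B-B-R
By Berlekamp's sign-expansion rule, a Blue-Red Hackenbush stalk has the value of the surreal number whose sign sequence is the edge sequence with B -> + and R -> -.
Sign sequence: +-+++-
Trace the sign expansion in the surreal number tree, starting from 0:
Edge 1: B (sign +) -> bounds (0, +inf), value = 1
Edge 2: R (sign -) -> bounds (0, 1), value = 1/2
Edge 3: B (sign +) -> bounds (1/2, 1), value = 3/4
Edge 4: B (sign +) -> bounds (3/4, 1), value = 7/8
Edge 5: B (sign +) -> bounds (7/8, 1), value = 15/16
Edge 6: R (sign -) -> bounds (7/8, 15/16), value = 29/32
Game value = 29/32

29/32


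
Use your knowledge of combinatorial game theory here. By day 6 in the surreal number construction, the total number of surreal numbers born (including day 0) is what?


Day 0: {|} = 0 is born. Count = 1.
Day n: the number of surreal numbers born by day n is 2^(n+1) - 1.
By day 0: 2^1 - 1 = 1
By day 1: 2^2 - 1 = 3
By day 2: 2^3 - 1 = 7
By day 3: 2^4 - 1 = 15
By day 4: 2^5 - 1 = 31
By day 5: 2^6 - 1 = 63
By day 6: 2^7 - 1 = 127
By day 6: 127 surreal numbers.

127


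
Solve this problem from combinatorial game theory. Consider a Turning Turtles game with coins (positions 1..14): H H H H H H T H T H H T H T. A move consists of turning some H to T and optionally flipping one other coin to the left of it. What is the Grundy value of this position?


Coins: H H H H H H T H T H H T H T
Key fact: a single head at position k behaves exactly like a Nim heap of size k (turning it to T and optionally flipping a coin at j < k corresponds to moving the heap from k to j, or to 0), and heads combine as a disjunctive sum (two heads at the same place would cancel, matching j XOR j = 0). So the Nim-value is the XOR of the 1-indexed positions of the heads.
Face-up positions (1-indexed): [1, 2, 3, 4, 5, 6, 8, 10, 11, 13]
XOR 0 with 1: 0 XOR 1 = 1
XOR 1 with 2: 1 XOR 2 = 3
XOR 3 with 3: 3 XOR 3 = 0
XOR 0 with 4: 0 XOR 4 = 4
XOR 4 with 5: 4 XOR 5 = 1
XOR 1 with 6: 1 XOR 6 = 7
XOR 7 with 8: 7 XOR 8 = 15
XOR 15 with 10: 15 XOR 10 = 5
XOR 5 with 11: 5 XOR 11 = 14
XOR 14 with 13: 14 XOR 13 = 3
Nim-value = 3

3


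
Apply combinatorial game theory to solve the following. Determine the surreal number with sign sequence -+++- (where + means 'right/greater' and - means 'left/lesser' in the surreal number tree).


Sign expansion: -+++-
Rule: track bounds (lo, hi), initially (-inf, +inf). On '+', the current value becomes lo and we move to the simplest number in (value, hi): value + 1 if hi = +inf, otherwise the midpoint (value + hi)/2. On '-', the current value becomes hi and we move to value - 1 if lo = -inf, otherwise the midpoint (lo + value)/2.
Start at 0.
Step 1: sign = -, move left. Bounds: (-inf, 0). Value = -1
Step 2: sign = +, move right. Bounds: (-1, 0). Value = -1/2
Step 3: sign = +, move right. Bounds: (-1/2, 0). Value = -1/4
Step 4: sign = +, move right. Bounds: (-1/4, 0). Value = -1/8
Step 5: sign = -, move left. Bounds: (-1/4, -1/8). Value = -3/16
The surreal number with sign expansion -+++- is -3/16.

-3/16


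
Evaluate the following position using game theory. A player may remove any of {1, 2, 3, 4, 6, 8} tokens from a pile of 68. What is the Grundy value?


The subtraction set is S = {1, 2, 3, 4, 6, 8}.
G(k) = mex{ G(k - s) : s in S, s <= k }. We compute iteratively: G(0) = 0.
G(1) = mex({0}) = 1
G(2) = mex({0, 1}) = 2
G(3) = mex({0, 1, 2}) = 3
G(4) = mex({0, 1, 2, 3}) = 4
G(5) = mex({1, 2, 3, 4}) = 0
G(6) = mex({0, 2, 3, 4}) = 1
G(7) = mex({0, 1, 3, 4}) = 2
G(8) = mex({0, 1, 2, 4}) = 3
G(9) = mex({0, 1, 2, 3}) = 4
G(10) = mex({1, 2, 3, 4}) = 0
G(11) = mex({0, 2, 3, 4}) = 1
G(12) = mex({0, 1, 3, 4}) = 2
Observe that G(5)..G(12) = 0, 1, 2, 3, 4, 0, 1, 2 repeats G(0)..G(7) = 0, 1, 2, 3, 4, 0, 1, 2.
For k >= max(S) = 8, G(k) is determined by the previous 8 values G(k-8)..G(k-1); a window of 8 consecutive values has recurred shifted by 5, so by induction G(k + 5) = G(k) for all k >= 0: the sequence is periodic from the start with period 5.
One period: G(0..4) = 0, 1, 2, 3, 4.
68 mod 5 = 3, so G(68) = G(3) = 3.

3


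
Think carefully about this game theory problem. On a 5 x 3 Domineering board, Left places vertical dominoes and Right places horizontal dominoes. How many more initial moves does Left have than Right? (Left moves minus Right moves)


Board is 5 x 3 (rows x cols).
Left (vertical) placements: (rows-1) * cols = 4 * 3 = 12
Right (horizontal) placements: rows * (cols-1) = 5 * 2 = 10
Advantage = Left - Right = 12 - 10 = 2

2


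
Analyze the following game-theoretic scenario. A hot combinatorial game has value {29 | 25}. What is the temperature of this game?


The game is {29 | 25}, a switch {a | b} with numbers a > b.
Cooling {a | b} by t gives {a - t | b + t}, which stops being hot when a - t = b + t, i.e. at t = (a - b)/2. So the temperature of a switch is (a - b)/2.
Temperature = (Left option - Right option) / 2
= (29 - (25)) / 2
= 4 / 2
= 2

2


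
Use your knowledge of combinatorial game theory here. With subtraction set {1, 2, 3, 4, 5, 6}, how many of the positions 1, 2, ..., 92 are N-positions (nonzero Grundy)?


Subtraction set S = {1, 2, 3, 4, 5, 6}, so G(n) = n mod 7.
G(n) = 0 when n is a multiple of 7.
Multiples of 7 in [1, 92]: 13
N-positions (nonzero Grundy) = 92 - 13 = 79

79


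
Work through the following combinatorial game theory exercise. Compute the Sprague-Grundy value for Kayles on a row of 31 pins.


Kayles: a move removes 1 or 2 adjacent pins from a contiguous row.
Removing pins from a row of k leaves two independent rows (a, b) with a + b = k - 1 (one pin) or a + b = k - 2 (two pins); an end removal gives a = 0.
By Sprague-Grundy, G(k) = mex{ G(a) XOR G(b) } over all these splits. G(0) = 0.
G(1): splits (0,0):0^0=0 -> mex({0}) = 1
G(2): splits (0,1):0^1=1 (0,0):0^0=0 -> mex({0, 1}) = 2
G(3): splits (0,2):0^2=2 (1,1):1^1=0 (0,1):0^1=1 -> mex({0, 1, 2}) = 3
G(4): splits (0,3):0^3=3 (1,2):1^2=3 (0,2):0^2=2 (1,1):1^1=0 -> mex({0, 2, 3}) = 1
G(5): splits (0,4):0^1=1 (1,3):1^3=2 (2,2):2^2=0 (0,3):0^3=3 (1,2):1^2=3 -> mex({0, 1, 2, 3}) = 4
G(6) = mex({0, 1, 2, 4}) = 3
G(7) = mex({0, 1, 3, 4, 5}) = 2
G(8) = mex({0, 2, 3, 5, 6}) = 1
G(9) = mex({0, 1, 2, 3, 6, 7}) = 4
G(10) = mex({0, 1, 3, 4, 5, 7}) = 2
G(11) = mex({0, 1, 2, 3, 4, 5}) = 6
G(12) = mex({0, 1, 2, 3, 5, 6, 7}) = 4
G(13) = mex({0, 2, 3, 4, 6, 7}) = 1
G(14) = mex({0, 1, 4, 5, 6, 7}) = 2
G(15) = mex({0, 1, 2, 3, 4, 5, 6}) = 7
G(16) = mex({0, 2, 3, 5, 6, 7}) = 1
G(17) = mex({0, 1, 2, 3, 5, 6, 7}) = 4
G(18) = mex({0, 1, 2, 4, 5, 6}) = 3
G(19) = mex({0, 1, 3, 4, 5, 7}) = 2
G(20) = mex({0, 2, 3, 4, 5, 6, 7}) = 1
G(21) = mex({0, 1, 2, 3, 5, 6, 7}) = 4
G(22) = mex({0, 1, 2, 3, 4, 5, 7}) = 6
G(23) = mex({0, 1, 2, 3, 4, 5, 6}) = 7
G(24) = mex({0, 1, 2, 3, 5, 6, 7}) = 4
G(25) = mex({0, 2, 3, 4, 6, 7}) = 1
G(26) = mex({0, 1, 3, 4, 5, 6, 7}) = 2
G(27) = mex({0, 1, 2, 3, 4, 5, 6, 7}) = 8
G(28) = mex({0, 1, 2, 3, 4, 6, 7, 8}) = 5
G(29) = mex({0, 1, 2, 3, 5, 6, 7, 8, 9}) = 4
G(30) = mex({0, 1, 2, 3, 4, 5, 6, 9, 10}) = 7
G(31) = mex({0, 1, 3, 4, 5, 7, 10, 11}) = 2
Therefore G(31) = 2.

2


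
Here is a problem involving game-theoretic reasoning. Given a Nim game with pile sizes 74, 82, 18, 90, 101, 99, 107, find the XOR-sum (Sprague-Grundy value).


We need the XOR (exclusive or) of all pile sizes.
After XOR-ing pile 1 (size 74): 0 XOR 74 = 74
After XOR-ing pile 2 (size 82): 74 XOR 82 = 24
After XOR-ing pile 3 (size 18): 24 XOR 18 = 10
After XOR-ing pile 4 (size 90): 10 XOR 90 = 80
After XOR-ing pile 5 (size 101): 80 XOR 101 = 53
After XOR-ing pile 6 (size 99): 53 XOR 99 = 86
After XOR-ing pile 7 (size 107): 86 XOR 107 = 61
The Nim-value of this position is 61.

61


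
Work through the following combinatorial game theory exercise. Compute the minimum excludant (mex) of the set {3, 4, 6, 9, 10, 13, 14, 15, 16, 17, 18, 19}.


Set = {3, 4, 6, 9, 10, 13, 14, 15, 16, 17, 18, 19}
0 is NOT in the set. This is the mex.
mex = 0

0
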